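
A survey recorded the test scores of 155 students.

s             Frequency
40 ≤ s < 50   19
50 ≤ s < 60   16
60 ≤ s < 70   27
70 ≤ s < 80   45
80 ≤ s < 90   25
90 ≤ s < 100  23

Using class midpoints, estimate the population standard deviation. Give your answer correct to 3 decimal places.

15.365

Midpoints: 45, 55, 65, 75, 85, 95
n = 155, Σfm = 11175, mean = 72.0968
Σfm² = 842275
Σf(m − x̄)² = Σfm² − (Σfm)²/n = 842275 − 11175²/155 = 36593.5484
Population variance = 36593.5484 / 155 = 236.0874
Standard deviation = √236.0874 = 15.3651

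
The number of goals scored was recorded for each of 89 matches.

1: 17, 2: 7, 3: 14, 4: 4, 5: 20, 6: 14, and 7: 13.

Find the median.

Cumulative frequencies: 17, 24, 38, 42, 62, 76, 89
n = 89, so the median is the value in position (n+1)/2 = 45.
Position 45 falls at value 5.

5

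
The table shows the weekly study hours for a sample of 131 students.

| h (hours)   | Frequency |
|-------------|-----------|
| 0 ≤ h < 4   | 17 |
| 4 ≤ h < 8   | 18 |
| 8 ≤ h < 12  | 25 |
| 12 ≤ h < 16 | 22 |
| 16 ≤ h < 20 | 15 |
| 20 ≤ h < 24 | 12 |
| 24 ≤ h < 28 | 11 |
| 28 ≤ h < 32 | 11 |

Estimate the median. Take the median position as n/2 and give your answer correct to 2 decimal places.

Cumulative frequencies: 17, 35, 60, 82, 97, 109, 120, 131
n = 131; position = n/2 = 65.5.
This falls in the class 12 ≤ h < 16: L = 12, F = 60, f = 22, h = 4.
Median ≈ 12 + ((65.5 − 60) / 22) × 4 = 13.0000

13.00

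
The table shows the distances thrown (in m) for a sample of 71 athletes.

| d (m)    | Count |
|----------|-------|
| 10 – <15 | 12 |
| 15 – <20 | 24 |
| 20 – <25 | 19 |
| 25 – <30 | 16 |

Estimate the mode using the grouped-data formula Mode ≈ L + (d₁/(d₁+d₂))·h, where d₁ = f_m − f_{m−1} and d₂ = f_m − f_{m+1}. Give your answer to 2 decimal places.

Modal class: 15 – <20 (highest frequency 24).
d₁ = 24 − 12 = 12, d₂ = 24 − 19 = 5
Mode ≈ 15 + (12/(12+5)) × 5 = 15 + 3.5294 = 18.5294

18.53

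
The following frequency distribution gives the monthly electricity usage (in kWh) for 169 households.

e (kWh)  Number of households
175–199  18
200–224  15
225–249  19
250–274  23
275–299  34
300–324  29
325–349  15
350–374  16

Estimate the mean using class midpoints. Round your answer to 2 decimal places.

Midpoints: 187, 212, 237, 262, 287, 312, 337, 362
Σfm = 18×187 + 15×212 + 19×237 + 23×262 + 34×287 + 29×312 + 15×337 + 16×362 = 46728
n = Σf = 169
Mean = 46728 / 169 = 276.4970

276.50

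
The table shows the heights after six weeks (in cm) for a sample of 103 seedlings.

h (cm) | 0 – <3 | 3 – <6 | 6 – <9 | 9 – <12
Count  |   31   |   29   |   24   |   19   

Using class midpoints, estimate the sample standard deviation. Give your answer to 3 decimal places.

3.277

Midpoints: 1.5, 4.5, 7.5, 10.5
n = 103, Σfm = 556.5, mean = 5.4029
Σfm² = 4101.75
Σf(m − x̄)² = Σfm² − (Σfm)²/n = 4101.75 − 556.5²/103 = 1095.0291
Sample variance = 1095.0291 / 102 = 10.7356
Standard deviation = √10.7356 = 3.2765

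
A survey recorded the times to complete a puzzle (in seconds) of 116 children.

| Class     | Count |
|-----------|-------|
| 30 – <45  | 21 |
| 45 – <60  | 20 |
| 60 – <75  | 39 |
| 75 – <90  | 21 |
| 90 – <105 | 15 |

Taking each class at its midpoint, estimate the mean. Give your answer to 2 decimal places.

66.08

Midpoints: 37.5, 52.5, 67.5, 82.5, 97.5
Σfm = 21×37.5 + 20×52.5 + 39×67.5 + 21×82.5 + 15×97.5 = 7665
n = Σf = 116
Mean = 7665 / 116 = 66.0776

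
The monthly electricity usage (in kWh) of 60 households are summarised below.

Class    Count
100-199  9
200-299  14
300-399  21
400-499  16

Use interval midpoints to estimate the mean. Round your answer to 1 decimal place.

322.8

Midpoints: 149.5, 249.5, 349.5, 449.5
Σfm = 9×149.5 + 14×249.5 + 21×349.5 + 16×449.5 = 19370
n = Σf = 60
Mean = 19370 / 60 = 322.8333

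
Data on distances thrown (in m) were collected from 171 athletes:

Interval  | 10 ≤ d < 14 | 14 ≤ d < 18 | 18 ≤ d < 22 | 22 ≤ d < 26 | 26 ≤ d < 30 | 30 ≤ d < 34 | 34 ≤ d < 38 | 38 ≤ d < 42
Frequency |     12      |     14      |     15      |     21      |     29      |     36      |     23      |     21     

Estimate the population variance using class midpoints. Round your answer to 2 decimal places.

Midpoints: 12, 16, 20, 24, 28, 32, 36, 40
n = 171, Σfm = 4804, mean = 28.0936
Σfm² = 146416
Σf(m − x̄)² = Σfm² − (Σfm)²/n = 146416 − 4804²/171 = 11454.5029
Population variance = 11454.5029 / 171 = 66.9854

66.99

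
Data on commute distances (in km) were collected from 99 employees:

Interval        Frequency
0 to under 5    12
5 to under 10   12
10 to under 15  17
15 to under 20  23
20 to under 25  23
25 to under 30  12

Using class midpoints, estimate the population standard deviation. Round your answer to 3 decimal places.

7.702

Midpoints: 2.5, 7.5, 12.5, 17.5, 22.5, 27.5
n = 99, Σfm = 1582.5, mean = 15.9848
Σfm² = 31168.75
Σf(m − x̄)² = Σfm² − (Σfm)²/n = 31168.75 − 1582.5²/99 = 5872.7273
Population variance = 5872.7273 / 99 = 59.3205
Standard deviation = √59.3205 = 7.7020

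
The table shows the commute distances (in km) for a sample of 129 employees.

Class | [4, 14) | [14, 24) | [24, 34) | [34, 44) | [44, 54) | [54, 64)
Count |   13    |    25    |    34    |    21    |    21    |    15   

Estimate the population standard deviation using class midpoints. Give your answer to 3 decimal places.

Midpoints: 9, 19, 29, 39, 49, 59
n = 129, Σfm = 4311, mean = 33.4186
Σfm² = 173249
Σf(m − x̄)² = Σfm² − (Σfm)²/n = 173249 − 4311²/129 = 29181.3953
Population variance = 29181.3953 / 129 = 226.2124
Standard deviation = √226.2124 = 15.0404

15.040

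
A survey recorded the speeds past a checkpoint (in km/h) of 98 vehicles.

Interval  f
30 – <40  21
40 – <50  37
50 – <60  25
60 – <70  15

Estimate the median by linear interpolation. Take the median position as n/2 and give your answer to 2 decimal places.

Cumulative frequencies: 21, 58, 83, 98
n = 98; position = n/2 = 49.
This falls in the class 40 – <50: L = 40, F = 21, f = 37, h = 10.
Median ≈ 40 + ((49 − 21) / 37) × 10 = 47.5676

47.57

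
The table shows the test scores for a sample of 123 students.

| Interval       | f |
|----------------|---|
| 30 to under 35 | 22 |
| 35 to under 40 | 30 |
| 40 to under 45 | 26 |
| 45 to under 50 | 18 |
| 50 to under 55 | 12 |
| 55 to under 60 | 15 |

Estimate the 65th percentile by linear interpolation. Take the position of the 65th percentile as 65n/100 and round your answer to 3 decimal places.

Cumulative frequencies: 22, 52, 78, 96, 108, 123
n = 123; position = 65n/100 = 79.95.
This falls in the class 45 to under 50: L = 45, F = 78, f = 18, h = 5.
65th percentile ≈ 45 + ((79.95 − 78) / 18) × 5 = 45.5417

45.542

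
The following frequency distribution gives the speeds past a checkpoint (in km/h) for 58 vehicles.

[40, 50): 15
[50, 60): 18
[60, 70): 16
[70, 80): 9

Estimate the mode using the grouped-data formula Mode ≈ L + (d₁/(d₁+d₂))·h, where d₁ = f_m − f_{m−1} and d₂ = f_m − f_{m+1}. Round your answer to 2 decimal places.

Modal class: [50, 60) (highest frequency 18).
d₁ = 18 − 15 = 3, d₂ = 18 − 16 = 2
Mode ≈ 50 + (3/(3+2)) × 10 = 50 + 6.0000 = 56.0000

56.00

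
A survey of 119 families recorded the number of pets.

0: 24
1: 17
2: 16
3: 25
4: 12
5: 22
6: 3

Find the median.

Cumulative frequencies: 24, 41, 57, 82, 94, 116, 119
n = 119, so the median is the value in position (n+1)/2 = 60.
Position 60 falls at value 3.

3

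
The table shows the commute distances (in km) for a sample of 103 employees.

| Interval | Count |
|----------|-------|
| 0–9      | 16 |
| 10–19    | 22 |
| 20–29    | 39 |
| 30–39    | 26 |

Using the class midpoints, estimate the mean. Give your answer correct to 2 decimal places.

Midpoints: 4.5, 14.5, 24.5, 34.5
Σfm = 16×4.5 + 22×14.5 + 39×24.5 + 26×34.5 = 2243.5
n = Σf = 103
Mean = 2243.5 / 103 = 21.7816

21.78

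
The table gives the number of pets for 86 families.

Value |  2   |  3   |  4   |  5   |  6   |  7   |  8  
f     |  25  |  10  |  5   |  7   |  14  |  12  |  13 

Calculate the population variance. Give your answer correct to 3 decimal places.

Values: 2, 3, 4, 5, 6, 7, 8
n = 86, Σfx = 407, mean = 4.7326
Σfx² = 2369
Σf(x − x̄)² = Σfx² − (Σfx)²/n = 2369 − 407²/86 = 442.8488
Population variance = 442.8488 / 86 = 5.1494

5.149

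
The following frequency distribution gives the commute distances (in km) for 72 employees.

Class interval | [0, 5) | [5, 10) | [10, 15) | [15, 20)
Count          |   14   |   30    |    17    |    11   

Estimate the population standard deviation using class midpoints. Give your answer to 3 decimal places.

Midpoints: 2.5, 7.5, 12.5, 17.5
n = 72, Σfm = 665, mean = 9.2361
Σfm² = 7800
Σf(m − x̄)² = Σfm² − (Σfm)²/n = 7800 − 665²/72 = 1657.9861
Population variance = 1657.9861 / 72 = 23.0276
Standard deviation = √23.0276 = 4.7987

4.799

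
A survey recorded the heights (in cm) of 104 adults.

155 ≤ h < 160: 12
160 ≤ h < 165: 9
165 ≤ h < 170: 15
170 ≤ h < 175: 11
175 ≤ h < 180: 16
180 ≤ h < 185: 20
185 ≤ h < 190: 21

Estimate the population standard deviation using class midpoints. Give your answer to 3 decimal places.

10.048

Midpoints: 157.5, 162.5, 167.5, 172.5, 177.5, 182.5, 187.5
n = 104, Σfm = 18190, mean = 174.9038
Σfm² = 3192000
Σf(m − x̄)² = Σfm² − (Σfm)²/n = 3192000 − 18190²/104 = 10499.0385
Population variance = 10499.0385 / 104 = 100.9523
Standard deviation = √100.9523 = 10.0475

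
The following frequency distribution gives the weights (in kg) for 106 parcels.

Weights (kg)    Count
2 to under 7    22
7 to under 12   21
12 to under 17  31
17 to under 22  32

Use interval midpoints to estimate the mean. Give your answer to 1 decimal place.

12.9

Midpoints: 4.5, 9.5, 14.5, 19.5
Σfm = 22×4.5 + 21×9.5 + 31×14.5 + 32×19.5 = 1372
n = Σf = 106
Mean = 1372 / 106 = 12.9434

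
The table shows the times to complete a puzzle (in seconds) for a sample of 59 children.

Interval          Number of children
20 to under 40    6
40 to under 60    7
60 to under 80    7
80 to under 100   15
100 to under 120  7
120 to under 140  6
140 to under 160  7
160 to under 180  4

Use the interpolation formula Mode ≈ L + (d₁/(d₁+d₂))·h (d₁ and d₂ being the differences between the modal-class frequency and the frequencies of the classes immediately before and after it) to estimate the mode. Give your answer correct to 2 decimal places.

Modal class: 80 to under 100 (highest frequency 15).
d₁ = 15 − 7 = 8, d₂ = 15 − 7 = 8
Mode ≈ 80 + (8/(8+8)) × 20 = 80 + 10.0000 = 90.0000

90.00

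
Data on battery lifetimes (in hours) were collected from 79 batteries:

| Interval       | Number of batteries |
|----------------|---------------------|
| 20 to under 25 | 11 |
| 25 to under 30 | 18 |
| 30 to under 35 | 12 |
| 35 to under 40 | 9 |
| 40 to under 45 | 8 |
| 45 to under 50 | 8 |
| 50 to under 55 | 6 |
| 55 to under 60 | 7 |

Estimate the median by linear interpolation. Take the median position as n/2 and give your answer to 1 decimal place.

34.4

Cumulative frequencies: 11, 29, 41, 50, 58, 66, 72, 79
n = 79; position = n/2 = 39.5.
This falls in the class 30 to under 35: L = 30, F = 29, f = 12, h = 5.
Median ≈ 30 + ((39.5 − 29) / 12) × 5 = 34.3750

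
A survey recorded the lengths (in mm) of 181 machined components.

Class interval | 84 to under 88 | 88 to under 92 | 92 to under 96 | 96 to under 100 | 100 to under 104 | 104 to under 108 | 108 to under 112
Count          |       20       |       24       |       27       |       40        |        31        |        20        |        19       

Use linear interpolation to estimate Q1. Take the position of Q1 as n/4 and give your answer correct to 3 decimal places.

Cumulative frequencies: 20, 44, 71, 111, 142, 162, 181
n = 181; position = n/4 = 45.25.
This falls in the class 92 to under 96: L = 92, F = 44, f = 27, h = 4.
Lower quartile ≈ 92 + ((45.25 − 44) / 27) × 4 = 92.1852

92.185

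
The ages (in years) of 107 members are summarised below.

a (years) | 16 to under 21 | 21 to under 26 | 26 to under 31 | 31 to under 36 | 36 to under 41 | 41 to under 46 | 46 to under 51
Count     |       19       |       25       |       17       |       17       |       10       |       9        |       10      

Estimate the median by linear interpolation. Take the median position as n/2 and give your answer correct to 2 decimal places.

Cumulative frequencies: 19, 44, 61, 78, 88, 97, 107
n = 107; position = n/2 = 53.5.
This falls in the class 26 to under 31: L = 26, F = 44, f = 17, h = 5.
Median ≈ 26 + ((53.5 − 44) / 17) × 5 = 28.7941

28.79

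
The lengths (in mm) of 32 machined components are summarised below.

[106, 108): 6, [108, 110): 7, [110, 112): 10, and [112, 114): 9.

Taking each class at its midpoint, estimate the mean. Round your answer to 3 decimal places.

Midpoints: 107, 109, 111, 113
Σfm = 6×107 + 7×109 + 10×111 + 9×113 = 3532
n = Σf = 32
Mean = 3532 / 32 = 110.3750

110.375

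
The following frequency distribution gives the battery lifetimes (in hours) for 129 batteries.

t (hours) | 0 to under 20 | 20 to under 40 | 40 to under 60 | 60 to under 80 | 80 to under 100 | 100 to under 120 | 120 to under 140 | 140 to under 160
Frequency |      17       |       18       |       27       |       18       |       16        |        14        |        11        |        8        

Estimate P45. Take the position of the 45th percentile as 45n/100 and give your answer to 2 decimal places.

Cumulative frequencies: 17, 35, 62, 80, 96, 110, 121, 129
n = 129; position = 45n/100 = 58.05.
This falls in the class 40 to under 60: L = 40, F = 35, f = 27, h = 20.
45th percentile ≈ 40 + ((58.05 − 35) / 27) × 20 = 57.0741

57.07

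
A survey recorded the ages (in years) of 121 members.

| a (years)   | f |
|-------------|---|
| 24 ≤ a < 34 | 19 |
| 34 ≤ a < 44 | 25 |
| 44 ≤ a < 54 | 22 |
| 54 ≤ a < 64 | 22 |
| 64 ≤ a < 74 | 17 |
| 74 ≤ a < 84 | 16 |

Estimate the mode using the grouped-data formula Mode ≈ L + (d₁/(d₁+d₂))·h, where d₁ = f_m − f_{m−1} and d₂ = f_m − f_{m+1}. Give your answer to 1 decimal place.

40.7

Modal class: 34 ≤ a < 44 (highest frequency 25).
d₁ = 25 − 19 = 6, d₂ = 25 − 22 = 3
Mode ≈ 34 + (6/(6+3)) × 10 = 34 + 6.6667 = 40.6667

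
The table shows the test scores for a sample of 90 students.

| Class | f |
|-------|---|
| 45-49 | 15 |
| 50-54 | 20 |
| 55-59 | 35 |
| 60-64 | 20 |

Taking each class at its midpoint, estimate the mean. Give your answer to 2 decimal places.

Midpoints: 47, 52, 57, 62
Σfm = 15×47 + 20×52 + 35×57 + 20×62 = 4980
n = Σf = 90
Mean = 4980 / 90 = 55.3333

55.33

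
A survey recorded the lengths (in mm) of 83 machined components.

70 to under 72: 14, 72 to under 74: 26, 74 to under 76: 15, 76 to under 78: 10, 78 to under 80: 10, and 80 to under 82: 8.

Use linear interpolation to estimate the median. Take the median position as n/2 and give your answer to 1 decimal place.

74.2

Cumulative frequencies: 14, 40, 55, 65, 75, 83
n = 83; position = n/2 = 41.5.
This falls in the class 74 to under 76: L = 74, F = 40, f = 15, h = 2.
Median ≈ 74 + ((41.5 − 40) / 15) × 2 = 74.2000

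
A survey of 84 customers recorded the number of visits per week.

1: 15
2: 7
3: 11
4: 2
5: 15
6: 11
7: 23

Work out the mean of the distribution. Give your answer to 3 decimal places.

4.429

Values: 1, 2, 3, 4, 5, 6, 7
Σfx = 15×1 + 7×2 + 11×3 + 2×4 + 15×5 + 11×6 + 23×7 = 372
n = Σf = 84
Mean = 372 / 84 = 4.4286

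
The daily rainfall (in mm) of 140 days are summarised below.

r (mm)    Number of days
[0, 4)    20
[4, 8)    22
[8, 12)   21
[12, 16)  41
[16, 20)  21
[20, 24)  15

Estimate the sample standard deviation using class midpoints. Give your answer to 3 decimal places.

6.172

Midpoints: 2, 6, 10, 14, 18, 22
n = 140, Σfm = 1664, mean = 11.8857
Σfm² = 25072
Σf(m − x̄)² = Σfm² − (Σfm)²/n = 25072 − 1664²/140 = 5294.1714
Sample variance = 5294.1714 / 139 = 38.0876
Standard deviation = √38.0876 = 6.1715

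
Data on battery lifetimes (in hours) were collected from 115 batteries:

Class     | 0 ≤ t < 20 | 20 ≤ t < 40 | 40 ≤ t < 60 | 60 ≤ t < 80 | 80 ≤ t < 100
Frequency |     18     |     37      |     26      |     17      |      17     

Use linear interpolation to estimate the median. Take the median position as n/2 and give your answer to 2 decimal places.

41.92

Cumulative frequencies: 18, 55, 81, 98, 115
n = 115; position = n/2 = 57.5.
This falls in the class 40 ≤ t < 60: L = 40, F = 55, f = 26, h = 20.
Median ≈ 40 + ((57.5 − 55) / 26) × 20 = 41.9231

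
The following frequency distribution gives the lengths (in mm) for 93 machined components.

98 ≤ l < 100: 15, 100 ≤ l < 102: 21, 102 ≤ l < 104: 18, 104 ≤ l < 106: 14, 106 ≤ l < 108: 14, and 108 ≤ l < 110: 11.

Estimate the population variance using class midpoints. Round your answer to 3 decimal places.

10.486

Midpoints: 99, 101, 103, 105, 107, 109
n = 93, Σfm = 9627, mean = 103.5161
Σfm² = 997525
Σf(m − x̄)² = Σfm² − (Σfm)²/n = 997525 − 9627²/93 = 975.2258
Population variance = 975.2258 / 93 = 10.4863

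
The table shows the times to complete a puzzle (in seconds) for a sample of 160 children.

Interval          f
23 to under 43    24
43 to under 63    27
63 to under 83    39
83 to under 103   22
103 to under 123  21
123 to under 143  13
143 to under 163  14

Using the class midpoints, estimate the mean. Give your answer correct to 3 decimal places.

83.500

Midpoints: 33, 53, 73, 93, 113, 133, 153
Σfm = 24×33 + 27×53 + 39×73 + 22×93 + 21×113 + 13×133 + 14×153 = 13360
n = Σf = 160
Mean = 13360 / 160 = 83.5000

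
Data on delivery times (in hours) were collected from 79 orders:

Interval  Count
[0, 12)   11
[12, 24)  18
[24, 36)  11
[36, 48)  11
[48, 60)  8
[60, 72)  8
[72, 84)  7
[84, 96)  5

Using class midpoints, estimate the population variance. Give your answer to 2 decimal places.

660.12

Midpoints: 6, 18, 30, 42, 54, 66, 78, 90
n = 79, Σfm = 3138, mean = 39.7215
Σfm² = 176796
Σf(m − x̄)² = Σfm² − (Σfm)²/n = 176796 − 3138²/79 = 52149.8734
Population variance = 52149.8734 / 79 = 660.1250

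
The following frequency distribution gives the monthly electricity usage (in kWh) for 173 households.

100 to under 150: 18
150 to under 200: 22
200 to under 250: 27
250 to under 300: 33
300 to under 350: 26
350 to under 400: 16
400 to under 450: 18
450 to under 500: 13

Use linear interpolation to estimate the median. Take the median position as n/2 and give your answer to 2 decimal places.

279.55

Cumulative frequencies: 18, 40, 67, 100, 126, 142, 160, 173
n = 173; position = n/2 = 86.5.
This falls in the class 250 to under 300: L = 250, F = 67, f = 33, h = 50.
Median ≈ 250 + ((86.5 − 67) / 33) × 50 = 279.5455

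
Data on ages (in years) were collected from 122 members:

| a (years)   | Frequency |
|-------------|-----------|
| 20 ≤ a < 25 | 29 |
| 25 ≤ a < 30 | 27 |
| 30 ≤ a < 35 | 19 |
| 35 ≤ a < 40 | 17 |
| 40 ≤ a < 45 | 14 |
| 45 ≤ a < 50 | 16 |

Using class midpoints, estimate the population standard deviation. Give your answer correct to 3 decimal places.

8.583

Midpoints: 22.5, 27.5, 32.5, 37.5, 42.5, 47.5
n = 122, Σfm = 4005, mean = 32.8279
Σfm² = 140462.5
Σf(m − x̄)² = Σfm² − (Σfm)²/n = 140462.5 − 4005²/122 = 8986.8852
Population variance = 8986.8852 / 122 = 73.6630
Standard deviation = √73.6630 = 8.5827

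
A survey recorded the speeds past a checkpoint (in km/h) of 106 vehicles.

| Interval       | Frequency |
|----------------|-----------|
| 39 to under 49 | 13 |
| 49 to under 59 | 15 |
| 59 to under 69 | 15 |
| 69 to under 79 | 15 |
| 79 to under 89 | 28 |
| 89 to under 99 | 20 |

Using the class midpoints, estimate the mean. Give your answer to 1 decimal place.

Midpoints: 44, 54, 64, 74, 84, 94
Σfm = 13×44 + 15×54 + 15×64 + 15×74 + 28×84 + 20×94 = 7684
n = Σf = 106
Mean = 7684 / 106 = 72.4906

72.5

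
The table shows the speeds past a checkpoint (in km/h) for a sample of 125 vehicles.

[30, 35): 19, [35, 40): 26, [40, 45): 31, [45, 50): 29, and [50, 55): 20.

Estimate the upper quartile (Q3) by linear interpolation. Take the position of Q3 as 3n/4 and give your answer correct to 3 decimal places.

48.060

Cumulative frequencies: 19, 45, 76, 105, 125
n = 125; position = 3n/4 = 93.75.
This falls in the class [45, 50): L = 45, F = 76, f = 29, h = 5.
Upper quartile ≈ 45 + ((93.75 − 76) / 29) × 5 = 48.0603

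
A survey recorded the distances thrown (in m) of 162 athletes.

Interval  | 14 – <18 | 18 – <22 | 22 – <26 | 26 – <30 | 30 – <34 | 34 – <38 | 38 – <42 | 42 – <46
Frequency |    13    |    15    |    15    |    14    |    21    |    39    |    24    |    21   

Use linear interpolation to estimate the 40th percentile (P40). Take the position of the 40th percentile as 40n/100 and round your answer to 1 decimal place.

Cumulative frequencies: 13, 28, 43, 57, 78, 117, 141, 162
n = 162; position = 40n/100 = 64.8.
This falls in the class 30 – <34: L = 30, F = 57, f = 21, h = 4.
40th percentile ≈ 30 + ((64.8 − 57) / 21) × 4 = 31.4857

31.5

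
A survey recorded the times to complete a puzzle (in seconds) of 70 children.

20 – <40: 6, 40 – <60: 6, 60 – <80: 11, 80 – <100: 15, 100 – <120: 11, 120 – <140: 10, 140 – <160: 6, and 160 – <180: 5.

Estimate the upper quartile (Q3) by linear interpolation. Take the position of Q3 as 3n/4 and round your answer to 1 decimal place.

Cumulative frequencies: 6, 12, 23, 38, 49, 59, 65, 70
n = 70; position = 3n/4 = 52.5.
This falls in the class 120 – <140: L = 120, F = 49, f = 10, h = 20.
Upper quartile ≈ 120 + ((52.5 − 49) / 10) × 20 = 127.0000

127.0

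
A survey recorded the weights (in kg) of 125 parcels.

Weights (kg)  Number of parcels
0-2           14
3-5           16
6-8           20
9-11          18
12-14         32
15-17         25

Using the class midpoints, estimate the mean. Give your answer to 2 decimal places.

Midpoints: 1, 4, 7, 10, 13, 16
Σfm = 14×1 + 16×4 + 20×7 + 18×10 + 32×13 + 25×16 = 1214
n = Σf = 125
Mean = 1214 / 125 = 9.7120

9.71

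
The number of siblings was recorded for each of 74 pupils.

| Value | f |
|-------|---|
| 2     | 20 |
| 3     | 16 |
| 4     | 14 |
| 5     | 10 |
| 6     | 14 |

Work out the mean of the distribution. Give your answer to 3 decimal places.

3.757

Values: 2, 3, 4, 5, 6
Σfx = 20×2 + 16×3 + 14×4 + 10×5 + 14×6 = 278
n = Σf = 74
Mean = 278 / 74 = 3.7568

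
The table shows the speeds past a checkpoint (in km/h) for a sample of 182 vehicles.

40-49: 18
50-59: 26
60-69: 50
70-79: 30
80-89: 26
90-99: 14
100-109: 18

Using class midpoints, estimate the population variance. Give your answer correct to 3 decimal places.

Midpoints: 44.5, 54.5, 64.5, 74.5, 84.5, 94.5, 104.5
n = 182, Σfm = 13079, mean = 71.8626
Σfm² = 994625.5
Σf(m − x̄)² = Σfm² − (Σfm)²/n = 994625.5 − 13079²/182 = 54734.0659
Population variance = 54734.0659 / 182 = 300.7366

300.737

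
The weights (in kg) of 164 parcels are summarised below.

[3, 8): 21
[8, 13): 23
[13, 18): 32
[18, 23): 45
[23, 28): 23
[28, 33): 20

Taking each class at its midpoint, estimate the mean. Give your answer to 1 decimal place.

18.1

Midpoints: 5.5, 10.5, 15.5, 20.5, 25.5, 30.5
Σfm = 21×5.5 + 23×10.5 + 32×15.5 + 45×20.5 + 23×25.5 + 20×30.5 = 2972
n = Σf = 164
Mean = 2972 / 164 = 18.1220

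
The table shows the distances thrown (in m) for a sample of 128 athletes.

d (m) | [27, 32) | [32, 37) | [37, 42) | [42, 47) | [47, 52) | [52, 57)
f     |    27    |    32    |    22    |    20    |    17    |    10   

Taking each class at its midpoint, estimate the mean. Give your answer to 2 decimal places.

Midpoints: 29.5, 34.5, 39.5, 44.5, 49.5, 54.5
Σfm = 27×29.5 + 32×34.5 + 22×39.5 + 20×44.5 + 17×49.5 + 10×54.5 = 5046
n = Σf = 128
Mean = 5046 / 128 = 39.4219

39.42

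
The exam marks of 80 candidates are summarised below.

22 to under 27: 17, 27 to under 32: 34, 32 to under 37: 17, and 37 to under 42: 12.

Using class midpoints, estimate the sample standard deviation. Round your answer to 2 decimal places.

Midpoints: 24.5, 29.5, 34.5, 39.5
n = 80, Σfm = 2480, mean = 31.0000
Σfm² = 78750
Σf(m − x̄)² = Σfm² − (Σfm)²/n = 78750 − 2480²/80 = 1870.0000
Sample variance = 1870.0000 / 79 = 23.6709
Standard deviation = √23.6709 = 4.8653

4.87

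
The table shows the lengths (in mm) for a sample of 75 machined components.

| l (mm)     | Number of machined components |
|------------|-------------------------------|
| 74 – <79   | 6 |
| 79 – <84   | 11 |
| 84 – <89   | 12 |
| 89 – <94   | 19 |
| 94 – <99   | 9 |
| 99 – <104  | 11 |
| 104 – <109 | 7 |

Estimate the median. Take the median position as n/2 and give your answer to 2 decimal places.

Cumulative frequencies: 6, 17, 29, 48, 57, 68, 75
n = 75; position = n/2 = 37.5.
This falls in the class 89 – <94: L = 89, F = 29, f = 19, h = 5.
Median ≈ 89 + ((37.5 − 29) / 19) × 5 = 91.2368

91.24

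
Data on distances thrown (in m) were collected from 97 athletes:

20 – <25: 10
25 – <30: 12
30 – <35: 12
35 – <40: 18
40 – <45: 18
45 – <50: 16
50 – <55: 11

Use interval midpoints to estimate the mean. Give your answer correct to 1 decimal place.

Midpoints: 22.5, 27.5, 32.5, 37.5, 42.5, 47.5, 52.5
Σfm = 10×22.5 + 12×27.5 + 12×32.5 + 18×37.5 + 18×42.5 + 16×47.5 + 11×52.5 = 3722.5
n = Σf = 97
Mean = 3722.5 / 97 = 38.3763

38.4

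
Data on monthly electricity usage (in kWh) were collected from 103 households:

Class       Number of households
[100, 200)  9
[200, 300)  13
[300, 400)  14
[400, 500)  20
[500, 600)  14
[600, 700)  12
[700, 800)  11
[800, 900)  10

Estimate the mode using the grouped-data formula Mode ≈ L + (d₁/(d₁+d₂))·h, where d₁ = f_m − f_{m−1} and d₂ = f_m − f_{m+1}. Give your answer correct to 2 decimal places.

Modal class: [400, 500) (highest frequency 20).
d₁ = 20 − 14 = 6, d₂ = 20 − 14 = 6
Mode ≈ 400 + (6/(6+6)) × 100 = 400 + 50.0000 = 450.0000

450.00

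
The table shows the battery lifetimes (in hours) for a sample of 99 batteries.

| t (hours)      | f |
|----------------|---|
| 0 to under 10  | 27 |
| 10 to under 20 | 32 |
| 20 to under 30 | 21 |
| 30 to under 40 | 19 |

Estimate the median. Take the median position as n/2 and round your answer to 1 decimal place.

Cumulative frequencies: 27, 59, 80, 99
n = 99; position = n/2 = 49.5.
This falls in the class 10 to under 20: L = 10, F = 27, f = 32, h = 10.
Median ≈ 10 + ((49.5 − 27) / 32) × 10 = 17.0312

17.0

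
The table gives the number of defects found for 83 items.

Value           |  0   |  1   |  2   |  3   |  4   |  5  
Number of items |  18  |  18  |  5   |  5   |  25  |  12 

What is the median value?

3

Cumulative frequencies: 18, 36, 41, 46, 71, 83
n = 83, so the median is the value in position (n+1)/2 = 42.
Position 42 falls at value 3.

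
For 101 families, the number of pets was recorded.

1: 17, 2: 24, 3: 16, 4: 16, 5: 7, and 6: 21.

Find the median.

3

Cumulative frequencies: 17, 41, 57, 73, 80, 101
n = 101, so the median is the value in position (n+1)/2 = 51.
Position 51 falls at value 3.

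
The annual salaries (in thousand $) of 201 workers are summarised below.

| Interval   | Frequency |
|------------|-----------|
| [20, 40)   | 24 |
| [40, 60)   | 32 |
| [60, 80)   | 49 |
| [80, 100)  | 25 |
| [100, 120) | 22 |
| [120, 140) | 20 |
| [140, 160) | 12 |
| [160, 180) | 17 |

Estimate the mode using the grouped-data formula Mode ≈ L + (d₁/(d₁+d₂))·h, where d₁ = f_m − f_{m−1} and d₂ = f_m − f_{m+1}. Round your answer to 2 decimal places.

Modal class: [60, 80) (highest frequency 49).
d₁ = 49 − 32 = 17, d₂ = 49 − 25 = 24
Mode ≈ 60 + (17/(17+24)) × 20 = 60 + 8.2927 = 68.2927

68.29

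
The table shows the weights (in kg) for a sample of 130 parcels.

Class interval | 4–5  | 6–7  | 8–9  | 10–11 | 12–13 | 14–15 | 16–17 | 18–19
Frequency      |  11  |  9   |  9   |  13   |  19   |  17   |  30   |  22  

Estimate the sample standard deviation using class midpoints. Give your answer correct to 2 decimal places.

4.41

Midpoints: 4.5, 6.5, 8.5, 10.5, 12.5, 14.5, 16.5, 18.5
n = 130, Σfm = 1707, mean = 13.1308
Σfm² = 24926.5
Σf(m − x̄)² = Σfm² − (Σfm)²/n = 24926.5 − 1707²/130 = 2512.2769
Sample variance = 2512.2769 / 129 = 19.4750
Standard deviation = √19.4750 = 4.4131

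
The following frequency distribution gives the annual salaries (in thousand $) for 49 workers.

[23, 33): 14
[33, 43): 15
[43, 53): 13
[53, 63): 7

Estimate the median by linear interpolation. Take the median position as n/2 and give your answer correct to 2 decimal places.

40.00

Cumulative frequencies: 14, 29, 42, 49
n = 49; position = n/2 = 24.5.
This falls in the class [33, 43): L = 33, F = 14, f = 15, h = 10.
Median ≈ 33 + ((24.5 − 14) / 15) × 10 = 40.0000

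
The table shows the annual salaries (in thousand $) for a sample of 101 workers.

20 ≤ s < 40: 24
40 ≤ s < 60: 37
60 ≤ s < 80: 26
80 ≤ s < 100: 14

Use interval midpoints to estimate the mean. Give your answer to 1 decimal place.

55.9

Midpoints: 30, 50, 70, 90
Σfm = 24×30 + 37×50 + 26×70 + 14×90 = 5650
n = Σf = 101
Mean = 5650 / 101 = 55.9406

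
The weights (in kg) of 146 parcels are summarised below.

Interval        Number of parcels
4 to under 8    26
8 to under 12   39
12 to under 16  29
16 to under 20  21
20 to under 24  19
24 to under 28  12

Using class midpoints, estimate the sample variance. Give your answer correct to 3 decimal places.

38.388

Midpoints: 6, 10, 14, 18, 22, 26
n = 146, Σfm = 2060, mean = 14.1096
Σfm² = 34632
Σf(m − x̄)² = Σfm² − (Σfm)²/n = 34632 − 2060²/146 = 5566.2466
Sample variance = 5566.2466 / 145 = 38.3879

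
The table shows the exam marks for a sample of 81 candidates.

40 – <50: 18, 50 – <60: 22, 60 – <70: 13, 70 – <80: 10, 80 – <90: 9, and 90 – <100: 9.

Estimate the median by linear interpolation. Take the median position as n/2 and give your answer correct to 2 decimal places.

60.38

Cumulative frequencies: 18, 40, 53, 63, 72, 81
n = 81; position = n/2 = 40.5.
This falls in the class 60 – <70: L = 60, F = 40, f = 13, h = 10.
Median ≈ 60 + ((40.5 − 40) / 13) × 10 = 60.3846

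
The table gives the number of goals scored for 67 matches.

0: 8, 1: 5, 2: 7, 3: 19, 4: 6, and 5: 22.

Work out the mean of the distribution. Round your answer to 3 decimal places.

3.134

Values: 0, 1, 2, 3, 4, 5
Σfx = 8×0 + 5×1 + 7×2 + 19×3 + 6×4 + 22×5 = 210
n = Σf = 67
Mean = 210 / 67 = 3.1343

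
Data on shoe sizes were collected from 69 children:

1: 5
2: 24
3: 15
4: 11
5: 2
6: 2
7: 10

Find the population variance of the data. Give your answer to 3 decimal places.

Values: 1, 2, 3, 4, 5, 6, 7
n = 69, Σfx = 234, mean = 3.3913
Σfx² = 1024
Σf(x − x̄)² = Σfx² − (Σfx)²/n = 1024 − 234²/69 = 230.4348
Population variance = 230.4348 / 69 = 3.3396

3.340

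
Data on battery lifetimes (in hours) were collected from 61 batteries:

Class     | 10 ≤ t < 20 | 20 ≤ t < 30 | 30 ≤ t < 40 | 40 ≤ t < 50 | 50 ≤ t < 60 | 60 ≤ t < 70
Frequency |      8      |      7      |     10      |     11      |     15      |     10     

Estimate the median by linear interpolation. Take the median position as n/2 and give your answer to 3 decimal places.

Cumulative frequencies: 8, 15, 25, 36, 51, 61
n = 61; position = n/2 = 30.5.
This falls in the class 40 ≤ t < 50: L = 40, F = 25, f = 11, h = 10.
Median ≈ 40 + ((30.5 − 25) / 11) × 10 = 45.0000

45.000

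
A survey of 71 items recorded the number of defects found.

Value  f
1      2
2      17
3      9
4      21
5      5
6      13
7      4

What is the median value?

Cumulative frequencies: 2, 19, 28, 49, 54, 67, 71
n = 71, so the median is the value in position (n+1)/2 = 36.
Position 36 falls at value 4.

4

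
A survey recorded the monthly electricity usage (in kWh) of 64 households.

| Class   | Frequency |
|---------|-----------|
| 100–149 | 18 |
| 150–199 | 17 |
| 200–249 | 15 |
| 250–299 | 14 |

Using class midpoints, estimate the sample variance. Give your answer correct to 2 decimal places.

3144.22

Midpoints: 124.5, 174.5, 224.5, 274.5
n = 64, Σfm = 12418, mean = 194.0312
Σfm² = 2607566
Σf(m − x̄)² = Σfm² − (Σfm)²/n = 2607566 − 12418²/64 = 198085.9375
Sample variance = 198085.9375 / 63 = 3144.2212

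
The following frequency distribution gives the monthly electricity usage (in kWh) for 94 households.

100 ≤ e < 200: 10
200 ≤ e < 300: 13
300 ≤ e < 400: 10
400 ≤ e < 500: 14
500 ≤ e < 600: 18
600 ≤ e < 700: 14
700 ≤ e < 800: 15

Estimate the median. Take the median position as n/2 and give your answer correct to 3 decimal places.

500.000

Cumulative frequencies: 10, 23, 33, 47, 65, 79, 94
n = 94; position = n/2 = 47.
This falls in the class 400 ≤ e < 500: L = 400, F = 33, f = 14, h = 100.
Median ≈ 400 + ((47 − 33) / 14) × 100 = 500.0000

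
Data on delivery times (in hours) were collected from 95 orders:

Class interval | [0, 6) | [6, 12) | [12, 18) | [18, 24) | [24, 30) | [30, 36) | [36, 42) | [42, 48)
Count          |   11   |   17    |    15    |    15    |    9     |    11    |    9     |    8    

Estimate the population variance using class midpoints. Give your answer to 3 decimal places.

167.997

Midpoints: 3, 9, 15, 21, 27, 33, 39, 45
n = 95, Σfm = 2043, mean = 21.5053
Σfm² = 59895
Σf(m − x̄)² = Σfm² − (Σfm)²/n = 59895 − 2043²/95 = 15959.7474
Population variance = 15959.7474 / 95 = 167.9973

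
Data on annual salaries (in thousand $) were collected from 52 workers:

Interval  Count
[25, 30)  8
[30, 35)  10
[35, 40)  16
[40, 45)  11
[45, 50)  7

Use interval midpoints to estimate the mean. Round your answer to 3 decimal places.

Midpoints: 27.5, 32.5, 37.5, 42.5, 47.5
Σfm = 8×27.5 + 10×32.5 + 16×37.5 + 11×42.5 + 7×47.5 = 1945
n = Σf = 52
Mean = 1945 / 52 = 37.4038

37.404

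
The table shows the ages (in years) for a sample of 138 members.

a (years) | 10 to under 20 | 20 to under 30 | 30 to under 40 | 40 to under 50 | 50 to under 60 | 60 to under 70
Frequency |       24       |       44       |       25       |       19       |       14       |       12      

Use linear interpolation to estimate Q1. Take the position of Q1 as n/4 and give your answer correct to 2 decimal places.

Cumulative frequencies: 24, 68, 93, 112, 126, 138
n = 138; position = n/4 = 34.5.
This falls in the class 20 to under 30: L = 20, F = 24, f = 44, h = 10.
Lower quartile ≈ 20 + ((34.5 − 24) / 44) × 10 = 22.3864

22.39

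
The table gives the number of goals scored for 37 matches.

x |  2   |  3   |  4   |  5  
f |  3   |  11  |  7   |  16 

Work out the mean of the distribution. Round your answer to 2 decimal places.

Values: 2, 3, 4, 5
Σfx = 3×2 + 11×3 + 7×4 + 16×5 = 147
n = Σf = 37
Mean = 147 / 37 = 3.9730

3.97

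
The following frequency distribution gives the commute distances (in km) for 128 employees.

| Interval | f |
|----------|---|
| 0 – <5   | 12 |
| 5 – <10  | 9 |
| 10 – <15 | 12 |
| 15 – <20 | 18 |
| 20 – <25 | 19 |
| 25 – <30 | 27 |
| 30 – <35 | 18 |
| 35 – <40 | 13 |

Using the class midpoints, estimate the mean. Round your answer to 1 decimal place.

21.9

Midpoints: 2.5, 7.5, 12.5, 17.5, 22.5, 27.5, 32.5, 37.5
Σfm = 12×2.5 + 9×7.5 + 12×12.5 + 18×17.5 + 19×22.5 + 27×27.5 + 18×32.5 + 13×37.5 = 2805
n = Σf = 128
Mean = 2805 / 128 = 21.9141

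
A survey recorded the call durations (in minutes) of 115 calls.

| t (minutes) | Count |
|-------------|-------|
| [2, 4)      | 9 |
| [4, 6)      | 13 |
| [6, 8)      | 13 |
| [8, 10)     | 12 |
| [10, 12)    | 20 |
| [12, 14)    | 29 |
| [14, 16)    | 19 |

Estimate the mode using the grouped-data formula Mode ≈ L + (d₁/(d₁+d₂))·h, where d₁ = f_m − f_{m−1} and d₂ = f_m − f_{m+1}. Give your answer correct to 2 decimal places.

Modal class: [12, 14) (highest frequency 29).
d₁ = 29 − 20 = 9, d₂ = 29 − 19 = 10
Mode ≈ 12 + (9/(9+10)) × 2 = 12 + 0.9474 = 12.9474

12.95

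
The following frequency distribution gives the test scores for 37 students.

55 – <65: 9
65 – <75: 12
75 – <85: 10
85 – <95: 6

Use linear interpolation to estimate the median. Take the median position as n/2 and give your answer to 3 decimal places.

72.917

Cumulative frequencies: 9, 21, 31, 37
n = 37; position = n/2 = 18.5.
This falls in the class 65 – <75: L = 65, F = 9, f = 12, h = 10.
Median ≈ 65 + ((18.5 − 9) / 12) × 10 = 72.9167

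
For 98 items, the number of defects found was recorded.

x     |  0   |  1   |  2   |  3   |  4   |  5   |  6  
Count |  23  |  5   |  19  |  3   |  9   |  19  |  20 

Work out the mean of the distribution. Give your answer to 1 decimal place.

3.1

Values: 0, 1, 2, 3, 4, 5, 6
Σfx = 23×0 + 5×1 + 19×2 + 3×3 + 9×4 + 19×5 + 20×6 = 303
n = Σf = 98
Mean = 303 / 98 = 3.0918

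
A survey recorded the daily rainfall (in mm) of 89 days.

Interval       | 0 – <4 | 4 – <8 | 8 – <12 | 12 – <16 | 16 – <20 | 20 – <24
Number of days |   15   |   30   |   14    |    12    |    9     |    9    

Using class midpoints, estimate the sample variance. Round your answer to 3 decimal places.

39.800

Midpoints: 2, 6, 10, 14, 18, 22
n = 89, Σfm = 878, mean = 9.8652
Σfm² = 12164
Σf(m − x̄)² = Σfm² − (Σfm)²/n = 12164 − 878²/89 = 3502.3820
Sample variance = 3502.3820 / 88 = 39.7998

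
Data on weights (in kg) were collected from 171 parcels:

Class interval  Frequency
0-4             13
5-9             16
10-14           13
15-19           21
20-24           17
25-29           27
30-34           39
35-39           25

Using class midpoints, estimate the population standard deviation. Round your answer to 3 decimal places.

Midpoints: 2, 7, 12, 17, 22, 27, 32, 37
n = 171, Σfm = 3927, mean = 22.9649
Σfm² = 110849
Σf(m − x̄)² = Σfm² − (Σfm)²/n = 110849 − 3927²/171 = 20665.7895
Population variance = 20665.7895 / 171 = 120.8526
Standard deviation = √120.8526 = 10.9933

10.993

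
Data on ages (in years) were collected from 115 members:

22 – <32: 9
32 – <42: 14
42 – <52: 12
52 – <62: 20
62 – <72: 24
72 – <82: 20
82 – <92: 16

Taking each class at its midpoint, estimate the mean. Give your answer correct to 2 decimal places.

60.91

Midpoints: 27, 37, 47, 57, 67, 77, 87
Σfm = 9×27 + 14×37 + 12×47 + 20×57 + 24×67 + 20×77 + 16×87 = 7005
n = Σf = 115
Mean = 7005 / 115 = 60.9130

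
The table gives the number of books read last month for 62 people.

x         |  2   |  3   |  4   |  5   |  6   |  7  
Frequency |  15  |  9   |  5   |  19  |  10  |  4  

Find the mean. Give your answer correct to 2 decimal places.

4.19

Values: 2, 3, 4, 5, 6, 7
Σfx = 15×2 + 9×3 + 5×4 + 19×5 + 10×6 + 4×7 = 260
n = Σf = 62
Mean = 260 / 62 = 4.1935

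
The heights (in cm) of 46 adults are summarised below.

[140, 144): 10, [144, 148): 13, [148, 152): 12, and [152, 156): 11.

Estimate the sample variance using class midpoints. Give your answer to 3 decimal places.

Midpoints: 142, 146, 150, 154
n = 46, Σfm = 6812, mean = 148.0870
Σfm² = 1009624
Σf(m − x̄)² = Σfm² − (Σfm)²/n = 1009624 − 6812²/46 = 855.6522
Sample variance = 855.6522 / 45 = 19.0145

19.014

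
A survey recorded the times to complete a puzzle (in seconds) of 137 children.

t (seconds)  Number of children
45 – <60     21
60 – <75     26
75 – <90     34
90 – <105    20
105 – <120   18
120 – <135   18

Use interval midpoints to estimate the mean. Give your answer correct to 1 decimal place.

87.1

Midpoints: 52.5, 67.5, 82.5, 97.5, 112.5, 127.5
Σfm = 21×52.5 + 26×67.5 + 34×82.5 + 20×97.5 + 18×112.5 + 18×127.5 = 11932.5
n = Σf = 137
Mean = 11932.5 / 137 = 87.0985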